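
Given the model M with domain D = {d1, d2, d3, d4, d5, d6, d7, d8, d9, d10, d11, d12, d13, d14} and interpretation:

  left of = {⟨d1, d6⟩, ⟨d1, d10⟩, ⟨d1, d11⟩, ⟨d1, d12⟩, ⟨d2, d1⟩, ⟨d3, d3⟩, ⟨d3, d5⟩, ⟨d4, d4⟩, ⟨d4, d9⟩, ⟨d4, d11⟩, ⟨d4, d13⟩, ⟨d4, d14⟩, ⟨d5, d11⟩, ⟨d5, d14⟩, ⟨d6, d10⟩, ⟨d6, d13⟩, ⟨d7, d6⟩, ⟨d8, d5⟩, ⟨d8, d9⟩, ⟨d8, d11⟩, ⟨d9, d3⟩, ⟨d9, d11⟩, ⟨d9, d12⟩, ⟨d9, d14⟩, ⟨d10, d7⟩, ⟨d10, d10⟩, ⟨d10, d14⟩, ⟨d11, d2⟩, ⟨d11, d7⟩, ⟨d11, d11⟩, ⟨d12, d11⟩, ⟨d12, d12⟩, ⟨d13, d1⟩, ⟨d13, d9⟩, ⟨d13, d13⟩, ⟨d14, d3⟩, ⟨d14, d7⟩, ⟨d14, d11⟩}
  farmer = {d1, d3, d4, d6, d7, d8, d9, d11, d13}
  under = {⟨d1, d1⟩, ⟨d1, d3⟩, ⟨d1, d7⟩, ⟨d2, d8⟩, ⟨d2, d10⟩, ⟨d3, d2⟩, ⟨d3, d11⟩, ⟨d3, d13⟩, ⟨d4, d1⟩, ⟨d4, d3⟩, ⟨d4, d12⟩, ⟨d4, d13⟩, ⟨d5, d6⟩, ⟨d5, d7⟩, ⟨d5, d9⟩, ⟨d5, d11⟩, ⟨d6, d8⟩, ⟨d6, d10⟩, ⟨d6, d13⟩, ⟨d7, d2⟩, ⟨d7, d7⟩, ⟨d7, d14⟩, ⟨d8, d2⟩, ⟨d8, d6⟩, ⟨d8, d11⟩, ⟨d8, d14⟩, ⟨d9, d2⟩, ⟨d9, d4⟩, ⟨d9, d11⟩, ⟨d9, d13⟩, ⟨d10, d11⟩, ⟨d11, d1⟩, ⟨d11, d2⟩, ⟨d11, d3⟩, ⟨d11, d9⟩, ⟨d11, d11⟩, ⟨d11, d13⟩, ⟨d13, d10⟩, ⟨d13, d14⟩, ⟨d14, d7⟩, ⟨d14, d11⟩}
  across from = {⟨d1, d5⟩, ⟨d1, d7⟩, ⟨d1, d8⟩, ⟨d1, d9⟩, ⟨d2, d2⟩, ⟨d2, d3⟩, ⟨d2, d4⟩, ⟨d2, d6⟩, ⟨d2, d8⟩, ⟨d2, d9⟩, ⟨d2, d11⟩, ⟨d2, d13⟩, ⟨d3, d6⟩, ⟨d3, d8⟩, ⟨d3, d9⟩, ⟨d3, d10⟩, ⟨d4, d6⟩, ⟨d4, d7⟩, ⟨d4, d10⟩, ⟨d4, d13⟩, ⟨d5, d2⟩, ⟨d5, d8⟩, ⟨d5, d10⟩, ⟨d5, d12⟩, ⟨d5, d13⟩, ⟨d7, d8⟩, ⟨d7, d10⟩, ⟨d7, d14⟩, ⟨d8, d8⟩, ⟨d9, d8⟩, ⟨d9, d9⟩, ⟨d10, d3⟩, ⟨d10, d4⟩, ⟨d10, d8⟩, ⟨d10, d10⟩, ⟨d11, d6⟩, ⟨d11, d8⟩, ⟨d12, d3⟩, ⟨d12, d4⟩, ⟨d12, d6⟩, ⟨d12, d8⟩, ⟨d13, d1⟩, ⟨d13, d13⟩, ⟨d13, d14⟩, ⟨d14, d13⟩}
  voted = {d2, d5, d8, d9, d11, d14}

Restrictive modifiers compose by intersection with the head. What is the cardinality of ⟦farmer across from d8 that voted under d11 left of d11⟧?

3

⟦across from d8⟧ = {x : ⟨x, d8⟩ ∈ ⟦across from⟧} = {d1, d2, d3, d5, d7, d8, d9, d10, d11, d12}
⟦that voted⟧ = ⟦voted⟧ = {d2, d5, d8, d9, d11, d14}
⟦under d11⟧ = {x : ⟨x, d11⟩ ∈ ⟦under⟧} = {d3, d5, d8, d9, d10, d11, d14}
⟦left of d11⟧ = {x : ⟨x, d11⟩ ∈ ⟦left of⟧} = {d1, d4, d5, d8, d9, d11, d12, d14}
⟦farmer⟧ = {d1, d3, d4, d6, d7, d8, d9, d11, d13}
… ∩ ⟦across from d8⟧ = {d1, d3, d4, d6, d7, d8, d9, d11, d13} ∩ {d1, d2, d3, d5, d7, d8, d9, d10, d11, d12} = {d1, d3, d7, d8, d9, d11}
… ∩ ⟦that voted⟧ = {d1, d3, d7, d8, d9, d11} ∩ {d2, d5, d8, d9, d11, d14} = {d8, d9, d11}
… ∩ ⟦under d11⟧ = {d8, d9, d11} ∩ {d3, d5, d8, d9, d10, d11, d14} = {d8, d9, d11}
… ∩ ⟦left of d11⟧ = {d8, d9, d11} ∩ {d1, d4, d5, d8, d9, d11, d12, d14} = {d8, d9, d11}
⟦farmer across from d8 that voted under d11 left of d11⟧ = {d8, d9, d11}, so the cardinality is 3.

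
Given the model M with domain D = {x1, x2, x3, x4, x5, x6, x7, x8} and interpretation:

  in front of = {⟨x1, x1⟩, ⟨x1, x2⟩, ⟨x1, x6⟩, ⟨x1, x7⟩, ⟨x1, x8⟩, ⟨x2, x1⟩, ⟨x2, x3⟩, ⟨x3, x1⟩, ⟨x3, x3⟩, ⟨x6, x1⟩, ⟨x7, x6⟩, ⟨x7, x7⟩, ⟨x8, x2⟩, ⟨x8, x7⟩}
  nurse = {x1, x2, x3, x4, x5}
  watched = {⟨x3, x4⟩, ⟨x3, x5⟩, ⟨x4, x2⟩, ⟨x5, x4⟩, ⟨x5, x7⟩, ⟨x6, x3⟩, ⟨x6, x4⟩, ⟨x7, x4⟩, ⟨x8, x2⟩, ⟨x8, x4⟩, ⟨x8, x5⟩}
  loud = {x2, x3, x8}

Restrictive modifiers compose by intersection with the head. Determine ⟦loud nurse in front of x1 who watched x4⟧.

⟦in front of x1⟧ = {x : ⟨x, x1⟩ ∈ ⟦in front of⟧} = {x1, x2, x3, x6}
⟦who watched x4⟧ = {x : ⟨x, x4⟩ ∈ ⟦watched⟧} = {x3, x5, x6, x7, x8}
⟦nurse⟧ = {x1, x2, x3, x4, x5}
… ∩ ⟦in front of x1⟧ = {x1, x2, x3, x4, x5} ∩ {x1, x2, x3, x6} = {x1, x2, x3}
… ∩ ⟦who watched x4⟧ = {x1, x2, x3} ∩ {x3, x5, x6, x7, x8} = {x3}
… ∩ ⟦loud⟧ = {x3} ∩ {x2, x3, x8} = {x3}
So ⟦loud nurse in front of x1 who watched x4⟧ = {x3}.

{x3}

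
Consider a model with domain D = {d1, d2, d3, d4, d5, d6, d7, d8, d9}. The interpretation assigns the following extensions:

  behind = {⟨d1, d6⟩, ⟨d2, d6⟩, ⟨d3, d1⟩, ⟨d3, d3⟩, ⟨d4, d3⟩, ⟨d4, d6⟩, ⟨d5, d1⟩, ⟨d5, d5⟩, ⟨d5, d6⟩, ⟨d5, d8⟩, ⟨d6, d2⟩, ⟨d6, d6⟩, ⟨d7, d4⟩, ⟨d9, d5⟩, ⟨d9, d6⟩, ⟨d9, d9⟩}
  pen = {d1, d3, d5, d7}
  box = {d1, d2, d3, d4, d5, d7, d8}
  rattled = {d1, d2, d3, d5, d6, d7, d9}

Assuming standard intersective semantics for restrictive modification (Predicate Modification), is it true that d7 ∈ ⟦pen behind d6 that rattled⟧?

no

⟦behind d6⟧ = {x : ⟨x, d6⟩ ∈ ⟦behind⟧} = {d1, d2, d4, d5, d6, d9}
⟦that rattled⟧ = ⟦rattled⟧ = {d1, d2, d3, d5, d6, d7, d9}
⟦pen⟧ = {d1, d3, d5, d7}
… ∩ ⟦behind d6⟧ = {d1, d3, d5, d7} ∩ {d1, d2, d4, d5, d6, d9} = {d1, d5}
… ∩ ⟦that rattled⟧ = {d1, d5} ∩ {d1, d2, d3, d5, d6, d7, d9} = {d1, d5}
⟦pen behind d6 that rattled⟧ = {d1, d5}; d7 ∉ this set.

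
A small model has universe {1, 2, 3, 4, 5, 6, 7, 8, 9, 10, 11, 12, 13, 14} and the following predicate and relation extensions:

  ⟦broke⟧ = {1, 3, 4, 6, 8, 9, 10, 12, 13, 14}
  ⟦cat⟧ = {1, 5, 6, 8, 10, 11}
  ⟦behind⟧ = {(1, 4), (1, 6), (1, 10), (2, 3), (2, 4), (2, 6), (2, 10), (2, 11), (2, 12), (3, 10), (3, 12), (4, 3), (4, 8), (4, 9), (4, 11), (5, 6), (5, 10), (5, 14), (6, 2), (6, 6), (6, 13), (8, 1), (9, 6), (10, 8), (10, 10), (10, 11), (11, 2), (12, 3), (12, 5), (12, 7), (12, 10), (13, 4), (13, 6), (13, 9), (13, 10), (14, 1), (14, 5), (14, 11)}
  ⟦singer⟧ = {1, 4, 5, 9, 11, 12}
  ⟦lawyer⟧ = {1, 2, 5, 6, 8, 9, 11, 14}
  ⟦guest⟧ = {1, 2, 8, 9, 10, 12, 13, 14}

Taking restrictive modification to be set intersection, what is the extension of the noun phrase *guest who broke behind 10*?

⟦who broke⟧ = ⟦broke⟧ = {1, 3, 4, 6, 8, 9, 10, 12, 13, 14}
⟦behind 10⟧ = {x : ⟨x, 10⟩ ∈ ⟦behind⟧} = {1, 2, 3, 5, 10, 12, 13}
⟦guest⟧ = {1, 2, 8, 9, 10, 12, 13, 14}
… ∩ ⟦who broke⟧ = {1, 2, 8, 9, 10, 12, 13, 14} ∩ {1, 3, 4, 6, 8, 9, 10, 12, 13, 14} = {1, 8, 9, 10, 12, 13, 14}
… ∩ ⟦behind 10⟧ = {1, 8, 9, 10, 12, 13, 14} ∩ {1, 2, 3, 5, 10, 12, 13} = {1, 10, 12, 13}
So ⟦guest who broke behind 10⟧ = {1, 10, 12, 13}.

{1, 10, 12, 13}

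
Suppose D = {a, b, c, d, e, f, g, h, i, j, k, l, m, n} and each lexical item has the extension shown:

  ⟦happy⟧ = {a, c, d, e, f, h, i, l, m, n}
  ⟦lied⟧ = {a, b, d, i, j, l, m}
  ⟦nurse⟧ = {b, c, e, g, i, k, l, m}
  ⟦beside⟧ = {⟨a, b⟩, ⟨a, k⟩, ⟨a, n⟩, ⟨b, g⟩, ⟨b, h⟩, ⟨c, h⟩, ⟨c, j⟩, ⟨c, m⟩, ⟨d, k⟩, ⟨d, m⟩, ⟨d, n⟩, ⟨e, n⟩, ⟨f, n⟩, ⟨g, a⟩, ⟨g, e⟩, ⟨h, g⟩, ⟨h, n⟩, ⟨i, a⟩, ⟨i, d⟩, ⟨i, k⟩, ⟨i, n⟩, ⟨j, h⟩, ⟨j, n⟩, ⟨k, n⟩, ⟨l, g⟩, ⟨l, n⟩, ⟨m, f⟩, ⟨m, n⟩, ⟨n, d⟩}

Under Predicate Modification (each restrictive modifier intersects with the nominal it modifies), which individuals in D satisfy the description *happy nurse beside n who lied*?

{i, l, m}

⟦beside n⟧ = {x : ⟨x, n⟩ ∈ ⟦beside⟧} = {a, d, e, f, h, i, j, k, l, m}
⟦who lied⟧ = ⟦lied⟧ = {a, b, d, i, j, l, m}
⟦nurse⟧ = {b, c, e, g, i, k, l, m}
… ∩ ⟦beside n⟧ = {b, c, e, g, i, k, l, m} ∩ {a, d, e, f, h, i, j, k, l, m} = {e, i, k, l, m}
… ∩ ⟦who lied⟧ = {e, i, k, l, m} ∩ {a, b, d, i, j, l, m} = {i, l, m}
… ∩ ⟦happy⟧ = {i, l, m} ∩ {a, c, d, e, f, h, i, l, m, n} = {i, l, m}
So ⟦happy nurse beside n who lied⟧ = {i, l, m}.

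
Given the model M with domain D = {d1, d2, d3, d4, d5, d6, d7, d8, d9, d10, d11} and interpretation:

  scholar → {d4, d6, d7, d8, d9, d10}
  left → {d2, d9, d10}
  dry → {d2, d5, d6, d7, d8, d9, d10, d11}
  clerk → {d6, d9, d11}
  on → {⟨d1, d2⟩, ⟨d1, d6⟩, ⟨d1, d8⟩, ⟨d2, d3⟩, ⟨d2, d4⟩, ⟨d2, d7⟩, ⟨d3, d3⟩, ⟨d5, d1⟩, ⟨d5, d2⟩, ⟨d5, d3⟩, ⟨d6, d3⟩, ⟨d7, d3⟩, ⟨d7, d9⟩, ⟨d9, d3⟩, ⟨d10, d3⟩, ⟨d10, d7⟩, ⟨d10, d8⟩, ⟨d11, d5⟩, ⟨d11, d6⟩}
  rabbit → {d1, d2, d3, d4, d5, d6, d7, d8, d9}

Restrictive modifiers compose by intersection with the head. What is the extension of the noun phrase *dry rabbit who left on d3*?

{d2, d9}

⟦who left⟧ = ⟦left⟧ = {d2, d9, d10}
⟦on d3⟧ = {x : ⟨x, d3⟩ ∈ ⟦on⟧} = {d2, d3, d5, d6, d7, d9, d10}
⟦rabbit⟧ = {d1, d2, d3, d4, d5, d6, d7, d8, d9}
… ∩ ⟦who left⟧ = {d1, d2, d3, d4, d5, d6, d7, d8, d9} ∩ {d2, d9, d10} = {d2, d9}
… ∩ ⟦on d3⟧ = {d2, d9} ∩ {d2, d3, d5, d6, d7, d9, d10} = {d2, d9}
… ∩ ⟦dry⟧ = {d2, d9} ∩ {d2, d5, d6, d7, d8, d9, d10, d11} = {d2, d9}
So ⟦dry rabbit who left on d3⟧ = {d2, d9}.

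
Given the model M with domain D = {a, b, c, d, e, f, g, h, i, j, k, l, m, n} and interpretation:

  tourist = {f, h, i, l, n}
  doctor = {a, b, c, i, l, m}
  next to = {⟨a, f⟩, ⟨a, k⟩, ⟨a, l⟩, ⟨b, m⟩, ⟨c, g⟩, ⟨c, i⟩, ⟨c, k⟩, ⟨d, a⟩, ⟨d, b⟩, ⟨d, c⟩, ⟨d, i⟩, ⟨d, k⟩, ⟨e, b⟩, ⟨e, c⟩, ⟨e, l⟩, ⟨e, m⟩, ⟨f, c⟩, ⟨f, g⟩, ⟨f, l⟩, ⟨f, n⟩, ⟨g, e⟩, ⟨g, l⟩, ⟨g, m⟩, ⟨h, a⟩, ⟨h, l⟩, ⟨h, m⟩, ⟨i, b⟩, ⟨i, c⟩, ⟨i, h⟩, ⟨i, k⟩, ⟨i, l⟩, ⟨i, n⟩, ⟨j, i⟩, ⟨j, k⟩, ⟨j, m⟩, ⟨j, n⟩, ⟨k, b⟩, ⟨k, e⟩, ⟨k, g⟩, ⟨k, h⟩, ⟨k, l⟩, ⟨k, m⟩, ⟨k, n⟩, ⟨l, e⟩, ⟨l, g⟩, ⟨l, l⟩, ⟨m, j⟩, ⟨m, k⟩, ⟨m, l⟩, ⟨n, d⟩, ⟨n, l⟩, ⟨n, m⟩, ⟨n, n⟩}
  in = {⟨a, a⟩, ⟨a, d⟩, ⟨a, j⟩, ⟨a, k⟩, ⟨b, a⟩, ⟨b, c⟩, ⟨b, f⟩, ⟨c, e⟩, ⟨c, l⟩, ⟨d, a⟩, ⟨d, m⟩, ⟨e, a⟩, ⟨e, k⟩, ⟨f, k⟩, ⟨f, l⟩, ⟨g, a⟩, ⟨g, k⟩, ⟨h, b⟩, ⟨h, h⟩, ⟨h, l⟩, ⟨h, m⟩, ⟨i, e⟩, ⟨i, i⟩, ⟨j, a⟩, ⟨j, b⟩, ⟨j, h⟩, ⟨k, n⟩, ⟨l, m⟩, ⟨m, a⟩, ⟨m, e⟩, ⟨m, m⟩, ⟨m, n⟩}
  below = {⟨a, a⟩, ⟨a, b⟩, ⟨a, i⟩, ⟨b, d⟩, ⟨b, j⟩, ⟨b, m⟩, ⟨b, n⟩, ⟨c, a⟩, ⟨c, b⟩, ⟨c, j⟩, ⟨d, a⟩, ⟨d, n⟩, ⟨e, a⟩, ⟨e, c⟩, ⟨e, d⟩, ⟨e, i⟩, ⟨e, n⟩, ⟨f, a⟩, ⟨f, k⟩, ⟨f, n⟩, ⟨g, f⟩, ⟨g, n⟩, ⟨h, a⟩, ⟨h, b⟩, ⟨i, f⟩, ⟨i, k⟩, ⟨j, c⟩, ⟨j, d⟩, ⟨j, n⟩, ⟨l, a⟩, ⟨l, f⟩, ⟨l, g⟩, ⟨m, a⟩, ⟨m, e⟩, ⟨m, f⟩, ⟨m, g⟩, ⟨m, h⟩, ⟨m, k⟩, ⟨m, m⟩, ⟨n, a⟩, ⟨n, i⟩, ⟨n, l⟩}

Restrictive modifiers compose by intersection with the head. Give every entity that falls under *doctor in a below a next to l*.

{a, m}

⟦in a⟧ = {x : ⟨x, a⟩ ∈ ⟦in⟧} = {a, b, d, e, g, j, m}
⟦below a⟧ = {x : ⟨x, a⟩ ∈ ⟦below⟧} = {a, c, d, e, f, h, l, m, n}
⟦next to l⟧ = {x : ⟨x, l⟩ ∈ ⟦next to⟧} = {a, e, f, g, h, i, k, l, m, n}
⟦doctor⟧ = {a, b, c, i, l, m}
… ∩ ⟦in a⟧ = {a, b, c, i, l, m} ∩ {a, b, d, e, g, j, m} = {a, b, m}
… ∩ ⟦below a⟧ = {a, b, m} ∩ {a, c, d, e, f, h, l, m, n} = {a, m}
… ∩ ⟦next to l⟧ = {a, m} ∩ {a, e, f, g, h, i, k, l, m, n} = {a, m}
So ⟦doctor in a below a next to l⟧ = {a, m}.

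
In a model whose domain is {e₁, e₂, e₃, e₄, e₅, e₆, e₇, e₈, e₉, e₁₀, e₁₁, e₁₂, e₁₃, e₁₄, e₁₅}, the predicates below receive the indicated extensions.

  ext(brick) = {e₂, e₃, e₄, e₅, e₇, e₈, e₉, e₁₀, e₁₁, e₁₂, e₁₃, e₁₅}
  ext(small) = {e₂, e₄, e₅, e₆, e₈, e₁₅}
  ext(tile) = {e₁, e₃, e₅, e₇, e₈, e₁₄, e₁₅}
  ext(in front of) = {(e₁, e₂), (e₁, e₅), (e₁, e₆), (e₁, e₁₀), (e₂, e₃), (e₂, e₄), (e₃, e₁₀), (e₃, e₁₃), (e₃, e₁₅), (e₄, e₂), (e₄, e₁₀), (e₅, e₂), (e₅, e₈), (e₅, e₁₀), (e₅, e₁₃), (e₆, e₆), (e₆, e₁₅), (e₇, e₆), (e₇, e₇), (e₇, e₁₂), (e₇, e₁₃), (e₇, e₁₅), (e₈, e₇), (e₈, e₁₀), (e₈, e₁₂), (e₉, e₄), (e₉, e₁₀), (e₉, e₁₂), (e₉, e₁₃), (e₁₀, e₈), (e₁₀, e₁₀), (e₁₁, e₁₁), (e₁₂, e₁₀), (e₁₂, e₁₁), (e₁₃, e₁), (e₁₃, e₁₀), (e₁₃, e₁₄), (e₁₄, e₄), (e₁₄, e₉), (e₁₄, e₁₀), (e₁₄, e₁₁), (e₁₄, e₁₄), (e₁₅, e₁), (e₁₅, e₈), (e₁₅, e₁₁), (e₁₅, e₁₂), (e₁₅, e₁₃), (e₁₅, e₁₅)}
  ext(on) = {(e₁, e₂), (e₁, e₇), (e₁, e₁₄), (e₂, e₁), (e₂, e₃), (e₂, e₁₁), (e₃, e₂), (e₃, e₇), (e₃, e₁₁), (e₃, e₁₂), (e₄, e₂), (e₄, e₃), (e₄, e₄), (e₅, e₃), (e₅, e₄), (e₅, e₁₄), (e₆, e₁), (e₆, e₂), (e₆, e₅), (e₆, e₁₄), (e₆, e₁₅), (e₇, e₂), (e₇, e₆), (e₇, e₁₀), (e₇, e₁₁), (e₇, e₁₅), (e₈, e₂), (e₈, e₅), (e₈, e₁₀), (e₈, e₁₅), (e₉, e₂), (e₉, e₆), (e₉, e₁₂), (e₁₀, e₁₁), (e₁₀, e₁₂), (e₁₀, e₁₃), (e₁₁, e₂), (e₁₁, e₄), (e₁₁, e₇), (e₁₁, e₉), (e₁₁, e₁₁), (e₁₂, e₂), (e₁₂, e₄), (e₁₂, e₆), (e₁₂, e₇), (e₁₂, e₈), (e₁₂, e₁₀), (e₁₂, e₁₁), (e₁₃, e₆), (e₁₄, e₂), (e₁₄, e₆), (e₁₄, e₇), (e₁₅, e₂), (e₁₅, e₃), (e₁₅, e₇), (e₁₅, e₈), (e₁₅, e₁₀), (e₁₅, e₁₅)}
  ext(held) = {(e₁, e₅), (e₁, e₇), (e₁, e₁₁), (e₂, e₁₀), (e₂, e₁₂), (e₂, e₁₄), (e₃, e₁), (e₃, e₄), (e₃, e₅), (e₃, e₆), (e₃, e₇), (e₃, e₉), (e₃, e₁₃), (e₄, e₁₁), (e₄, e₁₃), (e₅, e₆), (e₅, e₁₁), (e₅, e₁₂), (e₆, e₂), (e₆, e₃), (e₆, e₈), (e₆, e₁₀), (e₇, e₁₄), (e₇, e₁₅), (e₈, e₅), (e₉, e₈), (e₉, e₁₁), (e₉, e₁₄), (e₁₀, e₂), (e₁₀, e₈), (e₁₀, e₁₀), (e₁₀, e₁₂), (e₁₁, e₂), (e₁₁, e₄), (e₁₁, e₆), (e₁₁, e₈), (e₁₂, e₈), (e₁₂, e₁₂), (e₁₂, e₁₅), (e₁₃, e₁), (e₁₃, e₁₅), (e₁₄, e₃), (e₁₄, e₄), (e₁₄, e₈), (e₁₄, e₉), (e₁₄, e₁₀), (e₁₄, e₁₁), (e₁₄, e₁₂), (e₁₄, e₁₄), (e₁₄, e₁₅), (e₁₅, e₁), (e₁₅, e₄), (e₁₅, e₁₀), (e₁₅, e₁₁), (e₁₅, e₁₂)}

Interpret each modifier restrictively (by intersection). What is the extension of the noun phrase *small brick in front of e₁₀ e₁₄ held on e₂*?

⟦in front of e₁₀⟧ = {x : ⟨x, e₁₀⟩ ∈ ⟦in front of⟧} = {e₁, e₃, e₄, e₅, e₈, e₉, e₁₀, e₁₂, e₁₃, e₁₄}
⟦e₁₄ held⟧ = {x : ⟨e₁₄, x⟩ ∈ ⟦held⟧} = {e₃, e₄, e₈, e₉, e₁₀, e₁₁, e₁₂, e₁₄, e₁₅}
⟦on e₂⟧ = {x : ⟨x, e₂⟩ ∈ ⟦on⟧} = {e₁, e₃, e₄, e₆, e₇, e₈, e₉, e₁₁, e₁₂, e₁₄, e₁₅}
⟦brick⟧ = {e₂, e₃, e₄, e₅, e₇, e₈, e₉, e₁₀, e₁₁, e₁₂, e₁₃, e₁₅}
… ∩ ⟦in front of e₁₀⟧ = {e₂, e₃, e₄, e₅, e₇, e₈, e₉, e₁₀, e₁₁, e₁₂, e₁₃, e₁₅} ∩ {e₁, e₃, e₄, e₅, e₈, e₉, e₁₀, e₁₂, e₁₃, e₁₄} = {e₃, e₄, e₅, e₈, e₉, e₁₀, e₁₂, e₁₃}
… ∩ ⟦e₁₄ held⟧ = {e₃, e₄, e₅, e₈, e₉, e₁₀, e₁₂, e₁₃} ∩ {e₃, e₄, e₈, e₉, e₁₀, e₁₁, e₁₂, e₁₄, e₁₅} = {e₃, e₄, e₈, e₉, e₁₀, e₁₂}
… ∩ ⟦on e₂⟧ = {e₃, e₄, e₈, e₉, e₁₀, e₁₂} ∩ {e₁, e₃, e₄, e₆, e₇, e₈, e₉, e₁₁, e₁₂, e₁₄, e₁₅} = {e₃, e₄, e₈, e₉, e₁₂}
… ∩ ⟦small⟧ = {e₃, e₄, e₈, e₉, e₁₂} ∩ {e₂, e₄, e₅, e₆, e₈, e₁₅} = {e₄, e₈}
So ⟦small brick in front of e₁₀ e₁₄ held on e₂⟧ = {e₄, e₈}.

{e₄, e₈}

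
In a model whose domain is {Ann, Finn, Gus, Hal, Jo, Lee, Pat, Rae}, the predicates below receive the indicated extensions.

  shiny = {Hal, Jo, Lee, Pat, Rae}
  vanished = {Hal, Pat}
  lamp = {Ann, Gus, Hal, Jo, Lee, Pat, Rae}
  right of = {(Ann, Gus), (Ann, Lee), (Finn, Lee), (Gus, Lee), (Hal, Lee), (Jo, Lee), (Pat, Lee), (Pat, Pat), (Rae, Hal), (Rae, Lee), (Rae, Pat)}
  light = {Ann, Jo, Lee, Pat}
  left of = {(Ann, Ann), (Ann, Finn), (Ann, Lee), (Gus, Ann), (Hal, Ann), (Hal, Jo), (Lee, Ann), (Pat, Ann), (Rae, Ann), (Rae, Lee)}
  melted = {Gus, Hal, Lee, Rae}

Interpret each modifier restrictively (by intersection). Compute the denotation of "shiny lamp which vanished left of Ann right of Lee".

⟦which vanished⟧ = ⟦vanished⟧ = {Hal, Pat}
⟦left of Ann⟧ = {x : ⟨x, Ann⟩ ∈ ⟦left of⟧} = {Ann, Gus, Hal, Lee, Pat, Rae}
⟦right of Lee⟧ = {x : ⟨x, Lee⟩ ∈ ⟦right of⟧} = {Ann, Finn, Gus, Hal, Jo, Pat, Rae}
⟦lamp⟧ = {Ann, Gus, Hal, Jo, Lee, Pat, Rae}
… ∩ ⟦which vanished⟧ = {Ann, Gus, Hal, Jo, Lee, Pat, Rae} ∩ {Hal, Pat} = {Hal, Pat}
… ∩ ⟦left of Ann⟧ = {Hal, Pat} ∩ {Ann, Gus, Hal, Lee, Pat, Rae} = {Hal, Pat}
… ∩ ⟦right of Lee⟧ = {Hal, Pat} ∩ {Ann, Finn, Gus, Hal, Jo, Pat, Rae} = {Hal, Pat}
… ∩ ⟦shiny⟧ = {Hal, Pat} ∩ {Hal, Jo, Lee, Pat, Rae} = {Hal, Pat}
So ⟦shiny lamp which vanished left of Ann right of Lee⟧ = {Hal, Pat}.

{Hal, Pat}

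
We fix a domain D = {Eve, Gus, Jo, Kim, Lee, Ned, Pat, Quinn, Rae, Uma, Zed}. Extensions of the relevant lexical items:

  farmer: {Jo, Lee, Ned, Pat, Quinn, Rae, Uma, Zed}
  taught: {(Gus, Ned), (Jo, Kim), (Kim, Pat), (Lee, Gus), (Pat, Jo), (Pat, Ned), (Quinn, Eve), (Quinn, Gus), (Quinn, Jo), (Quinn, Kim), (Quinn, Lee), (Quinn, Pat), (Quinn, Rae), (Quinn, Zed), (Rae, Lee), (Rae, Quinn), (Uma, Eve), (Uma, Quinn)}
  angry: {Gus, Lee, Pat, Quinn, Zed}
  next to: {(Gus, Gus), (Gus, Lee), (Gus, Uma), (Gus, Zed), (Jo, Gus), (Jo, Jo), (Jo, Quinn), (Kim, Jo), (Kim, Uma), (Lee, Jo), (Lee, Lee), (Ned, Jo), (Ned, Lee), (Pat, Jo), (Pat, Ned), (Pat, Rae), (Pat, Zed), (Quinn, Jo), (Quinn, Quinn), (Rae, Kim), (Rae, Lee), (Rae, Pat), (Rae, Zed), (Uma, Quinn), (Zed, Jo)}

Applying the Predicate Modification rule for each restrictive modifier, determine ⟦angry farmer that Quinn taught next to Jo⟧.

⟦that Quinn taught⟧ = {x : ⟨Quinn, x⟩ ∈ ⟦taught⟧} = {Eve, Gus, Jo, Kim, Lee, Pat, Rae, Zed}
⟦next to Jo⟧ = {x : ⟨x, Jo⟩ ∈ ⟦next to⟧} = {Jo, Kim, Lee, Ned, Pat, Quinn, Zed}
⟦farmer⟧ = {Jo, Lee, Ned, Pat, Quinn, Rae, Uma, Zed}
… ∩ ⟦that Quinn taught⟧ = {Jo, Lee, Ned, Pat, Quinn, Rae, Uma, Zed} ∩ {Eve, Gus, Jo, Kim, Lee, Pat, Rae, Zed} = {Jo, Lee, Pat, Rae, Zed}
… ∩ ⟦next to Jo⟧ = {Jo, Lee, Pat, Rae, Zed} ∩ {Jo, Kim, Lee, Ned, Pat, Quinn, Zed} = {Jo, Lee, Pat, Zed}
… ∩ ⟦angry⟧ = {Jo, Lee, Pat, Zed} ∩ {Gus, Lee, Pat, Quinn, Zed} = {Lee, Pat, Zed}
So ⟦angry farmer that Quinn taught next to Jo⟧ = {Lee, Pat, Zed}.

{Lee, Pat, Zed}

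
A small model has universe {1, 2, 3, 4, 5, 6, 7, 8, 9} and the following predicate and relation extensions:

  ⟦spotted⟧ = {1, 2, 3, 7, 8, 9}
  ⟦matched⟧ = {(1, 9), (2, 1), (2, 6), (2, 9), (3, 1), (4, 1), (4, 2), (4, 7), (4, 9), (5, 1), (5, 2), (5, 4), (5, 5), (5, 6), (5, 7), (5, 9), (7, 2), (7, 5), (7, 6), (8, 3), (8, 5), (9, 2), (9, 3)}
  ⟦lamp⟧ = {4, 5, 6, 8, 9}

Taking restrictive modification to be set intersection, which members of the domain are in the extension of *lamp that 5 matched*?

⟦that 5 matched⟧ = {x : ⟨5, x⟩ ∈ ⟦matched⟧} = {1, 2, 4, 5, 6, 7, 9}
⟦lamp⟧ = {4, 5, 6, 8, 9}
… ∩ ⟦that 5 matched⟧ = {4, 5, 6, 8, 9} ∩ {1, 2, 4, 5, 6, 7, 9} = {4, 5, 6, 9}
So ⟦lamp that 5 matched⟧ = {4, 5, 6, 9}.

{4, 5, 6, 9}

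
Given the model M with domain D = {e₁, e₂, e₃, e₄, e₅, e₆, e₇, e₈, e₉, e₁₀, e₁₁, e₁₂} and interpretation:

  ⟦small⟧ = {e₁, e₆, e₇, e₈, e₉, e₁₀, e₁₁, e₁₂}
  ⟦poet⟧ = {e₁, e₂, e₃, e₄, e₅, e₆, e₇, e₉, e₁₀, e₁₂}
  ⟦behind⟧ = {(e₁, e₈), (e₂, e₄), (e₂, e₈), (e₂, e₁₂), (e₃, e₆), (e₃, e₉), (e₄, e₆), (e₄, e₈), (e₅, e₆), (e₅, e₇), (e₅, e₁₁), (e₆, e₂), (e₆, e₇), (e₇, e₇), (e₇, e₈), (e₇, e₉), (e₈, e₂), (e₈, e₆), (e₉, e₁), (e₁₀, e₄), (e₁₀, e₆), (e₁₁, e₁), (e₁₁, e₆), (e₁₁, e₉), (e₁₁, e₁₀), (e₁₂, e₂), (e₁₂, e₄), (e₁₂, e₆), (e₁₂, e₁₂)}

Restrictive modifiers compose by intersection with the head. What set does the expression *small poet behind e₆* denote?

{e₁₀, e₁₂}

⟦behind e₆⟧ = {x : ⟨x, e₆⟩ ∈ ⟦behind⟧} = {e₃, e₄, e₅, e₈, e₁₀, e₁₁, e₁₂}
⟦poet⟧ = {e₁, e₂, e₃, e₄, e₅, e₆, e₇, e₉, e₁₀, e₁₂}
… ∩ ⟦behind e₆⟧ = {e₁, e₂, e₃, e₄, e₅, e₆, e₇, e₉, e₁₀, e₁₂} ∩ {e₃, e₄, e₅, e₈, e₁₀, e₁₁, e₁₂} = {e₃, e₄, e₅, e₁₀, e₁₂}
… ∩ ⟦small⟧ = {e₃, e₄, e₅, e₁₀, e₁₂} ∩ {e₁, e₆, e₇, e₈, e₉, e₁₀, e₁₁, e₁₂} = {e₁₀, e₁₂}
So ⟦small poet behind e₆⟧ = {e₁₀, e₁₂}.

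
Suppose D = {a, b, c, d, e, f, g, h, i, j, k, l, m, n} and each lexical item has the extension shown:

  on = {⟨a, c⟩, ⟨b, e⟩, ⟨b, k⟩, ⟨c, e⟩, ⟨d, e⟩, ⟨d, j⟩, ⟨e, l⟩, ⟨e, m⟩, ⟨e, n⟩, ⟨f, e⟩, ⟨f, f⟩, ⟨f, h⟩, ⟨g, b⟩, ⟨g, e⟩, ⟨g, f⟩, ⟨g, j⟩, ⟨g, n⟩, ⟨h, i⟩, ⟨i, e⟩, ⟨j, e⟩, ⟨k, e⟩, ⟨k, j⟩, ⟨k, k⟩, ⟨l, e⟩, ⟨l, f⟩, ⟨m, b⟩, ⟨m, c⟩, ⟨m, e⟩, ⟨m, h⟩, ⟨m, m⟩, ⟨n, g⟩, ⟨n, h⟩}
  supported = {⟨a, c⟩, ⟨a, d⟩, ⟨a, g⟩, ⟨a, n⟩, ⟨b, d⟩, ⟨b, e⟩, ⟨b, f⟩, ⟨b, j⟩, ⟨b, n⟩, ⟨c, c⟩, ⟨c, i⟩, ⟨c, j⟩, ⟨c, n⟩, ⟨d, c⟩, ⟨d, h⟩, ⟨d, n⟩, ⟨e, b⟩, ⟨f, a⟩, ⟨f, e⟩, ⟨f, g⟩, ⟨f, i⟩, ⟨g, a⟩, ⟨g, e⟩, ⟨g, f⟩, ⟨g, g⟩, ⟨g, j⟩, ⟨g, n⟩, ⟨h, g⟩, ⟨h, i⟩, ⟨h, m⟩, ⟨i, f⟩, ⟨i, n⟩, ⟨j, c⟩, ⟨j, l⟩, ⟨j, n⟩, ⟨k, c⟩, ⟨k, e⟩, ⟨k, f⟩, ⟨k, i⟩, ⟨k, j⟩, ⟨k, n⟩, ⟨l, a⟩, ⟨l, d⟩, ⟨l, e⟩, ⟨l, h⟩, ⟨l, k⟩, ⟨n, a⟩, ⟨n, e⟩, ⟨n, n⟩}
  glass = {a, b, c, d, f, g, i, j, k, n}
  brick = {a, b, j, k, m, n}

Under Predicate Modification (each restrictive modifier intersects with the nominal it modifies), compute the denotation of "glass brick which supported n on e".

{b, j, k}

⟦which supported n⟧ = {x : ⟨x, n⟩ ∈ ⟦supported⟧} = {a, b, c, d, g, i, j, k, n}
⟦on e⟧ = {x : ⟨x, e⟩ ∈ ⟦on⟧} = {b, c, d, f, g, i, j, k, l, m}
⟦brick⟧ = {a, b, j, k, m, n}
… ∩ ⟦which supported n⟧ = {a, b, j, k, m, n} ∩ {a, b, c, d, g, i, j, k, n} = {a, b, j, k, n}
… ∩ ⟦on e⟧ = {a, b, j, k, n} ∩ {b, c, d, f, g, i, j, k, l, m} = {b, j, k}
… ∩ ⟦glass⟧ = {b, j, k} ∩ {a, b, c, d, f, g, i, j, k, n} = {b, j, k}
So ⟦glass brick which supported n on e⟧ = {b, j, k}.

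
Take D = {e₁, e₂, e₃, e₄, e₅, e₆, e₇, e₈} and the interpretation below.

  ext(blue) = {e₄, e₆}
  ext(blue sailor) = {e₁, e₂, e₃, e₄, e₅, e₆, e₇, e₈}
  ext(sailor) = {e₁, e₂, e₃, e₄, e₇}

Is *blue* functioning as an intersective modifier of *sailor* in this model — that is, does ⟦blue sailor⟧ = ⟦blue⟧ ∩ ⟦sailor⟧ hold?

no

⟦blue⟧ ∩ ⟦sailor⟧ = {e₄, e₆} ∩ {e₁, e₂, e₃, e₄, e₇} = {e₄}
Observed ⟦blue sailor⟧ = {e₁, e₂, e₃, e₄, e₅, e₆, e₇, e₈}.
These differ, so the modifier is not intersective in this model.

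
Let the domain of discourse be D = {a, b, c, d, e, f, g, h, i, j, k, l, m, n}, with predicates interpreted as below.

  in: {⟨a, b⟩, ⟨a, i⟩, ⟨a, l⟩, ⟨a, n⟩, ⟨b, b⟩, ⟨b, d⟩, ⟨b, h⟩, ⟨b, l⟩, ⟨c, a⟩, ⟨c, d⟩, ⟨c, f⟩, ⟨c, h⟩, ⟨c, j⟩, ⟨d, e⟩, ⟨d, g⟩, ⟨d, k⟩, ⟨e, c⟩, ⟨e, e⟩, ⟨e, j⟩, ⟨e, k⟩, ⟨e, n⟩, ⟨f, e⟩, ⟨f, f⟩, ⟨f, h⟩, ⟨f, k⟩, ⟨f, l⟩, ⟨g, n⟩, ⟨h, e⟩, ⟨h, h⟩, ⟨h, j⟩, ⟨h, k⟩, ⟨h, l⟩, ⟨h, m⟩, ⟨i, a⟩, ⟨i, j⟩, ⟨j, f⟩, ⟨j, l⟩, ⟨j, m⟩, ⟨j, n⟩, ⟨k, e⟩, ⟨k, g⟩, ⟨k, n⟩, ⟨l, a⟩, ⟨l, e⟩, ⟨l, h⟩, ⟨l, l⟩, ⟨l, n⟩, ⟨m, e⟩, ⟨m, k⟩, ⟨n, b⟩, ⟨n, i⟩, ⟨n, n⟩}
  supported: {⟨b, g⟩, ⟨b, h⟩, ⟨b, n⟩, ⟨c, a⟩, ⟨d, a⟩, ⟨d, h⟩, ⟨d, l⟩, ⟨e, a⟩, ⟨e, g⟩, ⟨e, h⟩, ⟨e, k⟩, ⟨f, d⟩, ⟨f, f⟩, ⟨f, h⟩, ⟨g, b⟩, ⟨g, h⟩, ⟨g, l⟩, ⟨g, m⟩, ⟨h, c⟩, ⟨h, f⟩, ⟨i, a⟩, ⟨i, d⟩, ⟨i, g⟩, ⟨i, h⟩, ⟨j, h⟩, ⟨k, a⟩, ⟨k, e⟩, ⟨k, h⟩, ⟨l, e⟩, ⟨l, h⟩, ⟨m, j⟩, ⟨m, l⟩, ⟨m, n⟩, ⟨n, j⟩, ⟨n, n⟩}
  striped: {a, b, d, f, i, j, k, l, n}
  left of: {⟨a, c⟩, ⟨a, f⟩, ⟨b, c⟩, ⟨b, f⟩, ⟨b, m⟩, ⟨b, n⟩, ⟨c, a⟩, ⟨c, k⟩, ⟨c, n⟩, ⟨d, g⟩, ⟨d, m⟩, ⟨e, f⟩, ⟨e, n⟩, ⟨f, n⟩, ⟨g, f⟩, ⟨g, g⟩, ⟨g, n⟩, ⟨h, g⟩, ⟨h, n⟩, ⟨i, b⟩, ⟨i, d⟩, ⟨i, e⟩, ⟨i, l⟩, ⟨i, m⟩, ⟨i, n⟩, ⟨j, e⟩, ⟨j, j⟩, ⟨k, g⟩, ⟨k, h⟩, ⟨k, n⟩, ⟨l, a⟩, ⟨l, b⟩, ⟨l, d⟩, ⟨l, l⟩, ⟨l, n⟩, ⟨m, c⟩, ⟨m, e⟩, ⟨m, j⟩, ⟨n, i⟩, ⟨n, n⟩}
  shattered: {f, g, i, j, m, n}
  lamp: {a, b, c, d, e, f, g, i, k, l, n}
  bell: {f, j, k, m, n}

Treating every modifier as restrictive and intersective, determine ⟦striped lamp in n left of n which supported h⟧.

{k, l}

⟦in n⟧ = {x : ⟨x, n⟩ ∈ ⟦in⟧} = {a, e, g, j, k, l, n}
⟦left of n⟧ = {x : ⟨x, n⟩ ∈ ⟦left of⟧} = {b, c, e, f, g, h, i, k, l, n}
⟦which supported h⟧ = {x : ⟨x, h⟩ ∈ ⟦supported⟧} = {b, d, e, f, g, i, j, k, l}
⟦lamp⟧ = {a, b, c, d, e, f, g, i, k, l, n}
… ∩ ⟦in n⟧ = {a, b, c, d, e, f, g, i, k, l, n} ∩ {a, e, g, j, k, l, n} = {a, e, g, k, l, n}
… ∩ ⟦left of n⟧ = {a, e, g, k, l, n} ∩ {b, c, e, f, g, h, i, k, l, n} = {e, g, k, l, n}
… ∩ ⟦which supported h⟧ = {e, g, k, l, n} ∩ {b, d, e, f, g, i, j, k, l} = {e, g, k, l}
… ∩ ⟦striped⟧ = {e, g, k, l} ∩ {a, b, d, f, i, j, k, l, n} = {k, l}
So ⟦striped lamp in n left of n which supported h⟧ = {k, l}.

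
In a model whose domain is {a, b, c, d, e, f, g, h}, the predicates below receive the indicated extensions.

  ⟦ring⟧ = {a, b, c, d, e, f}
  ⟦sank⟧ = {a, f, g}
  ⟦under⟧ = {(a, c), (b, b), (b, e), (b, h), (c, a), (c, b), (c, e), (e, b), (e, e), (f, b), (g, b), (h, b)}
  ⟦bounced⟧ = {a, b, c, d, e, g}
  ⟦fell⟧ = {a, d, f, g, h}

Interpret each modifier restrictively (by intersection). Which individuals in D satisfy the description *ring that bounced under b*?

⟦that bounced⟧ = ⟦bounced⟧ = {a, b, c, d, e, g}
⟦under b⟧ = {x : ⟨x, b⟩ ∈ ⟦under⟧} = {b, c, e, f, g, h}
⟦ring⟧ = {a, b, c, d, e, f}
… ∩ ⟦that bounced⟧ = {a, b, c, d, e, f} ∩ {a, b, c, d, e, g} = {a, b, c, d, e}
… ∩ ⟦under b⟧ = {a, b, c, d, e} ∩ {b, c, e, f, g, h} = {b, c, e}
So ⟦ring that bounced under b⟧ = {b, c, e}.

{b, c, e}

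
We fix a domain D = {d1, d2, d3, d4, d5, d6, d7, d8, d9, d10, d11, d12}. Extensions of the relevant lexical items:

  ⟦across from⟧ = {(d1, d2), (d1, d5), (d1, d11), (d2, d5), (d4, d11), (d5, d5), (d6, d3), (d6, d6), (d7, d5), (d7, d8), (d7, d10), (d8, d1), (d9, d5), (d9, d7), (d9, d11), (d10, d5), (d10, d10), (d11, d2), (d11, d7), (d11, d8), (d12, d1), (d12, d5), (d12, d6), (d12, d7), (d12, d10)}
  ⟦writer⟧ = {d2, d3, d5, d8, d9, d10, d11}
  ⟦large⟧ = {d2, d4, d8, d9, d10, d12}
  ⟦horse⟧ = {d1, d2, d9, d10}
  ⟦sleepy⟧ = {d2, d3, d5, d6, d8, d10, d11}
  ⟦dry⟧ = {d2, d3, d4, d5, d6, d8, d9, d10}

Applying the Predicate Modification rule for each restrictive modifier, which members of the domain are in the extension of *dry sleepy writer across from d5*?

⟦across from d5⟧ = {x : ⟨x, d5⟩ ∈ ⟦across from⟧} = {d1, d2, d5, d7, d9, d10, d12}
⟦writer⟧ = {d2, d3, d5, d8, d9, d10, d11}
… ∩ ⟦across from d5⟧ = {d2, d3, d5, d8, d9, d10, d11} ∩ {d1, d2, d5, d7, d9, d10, d12} = {d2, d5, d9, d10}
… ∩ ⟦dry⟧ = {d2, d5, d9, d10} ∩ {d2, d3, d4, d5, d6, d8, d9, d10} = {d2, d5, d9, d10}
… ∩ ⟦sleepy⟧ = {d2, d5, d9, d10} ∩ {d2, d3, d5, d6, d8, d10, d11} = {d2, d5, d10}
So ⟦dry sleepy writer across from d5⟧ = {d2, d5, d10}.

{d2, d5, d10}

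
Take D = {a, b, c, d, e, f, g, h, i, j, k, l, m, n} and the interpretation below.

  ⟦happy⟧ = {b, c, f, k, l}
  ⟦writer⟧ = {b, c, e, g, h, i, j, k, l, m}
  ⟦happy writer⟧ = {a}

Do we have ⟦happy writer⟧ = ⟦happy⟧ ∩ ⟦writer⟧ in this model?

no

⟦happy⟧ ∩ ⟦writer⟧ = {b, c, f, k, l} ∩ {b, c, e, g, h, i, j, k, l, m} = {b, c, k, l}
Observed ⟦happy writer⟧ = {a}.
These differ, so the modifier is not intersective in this model.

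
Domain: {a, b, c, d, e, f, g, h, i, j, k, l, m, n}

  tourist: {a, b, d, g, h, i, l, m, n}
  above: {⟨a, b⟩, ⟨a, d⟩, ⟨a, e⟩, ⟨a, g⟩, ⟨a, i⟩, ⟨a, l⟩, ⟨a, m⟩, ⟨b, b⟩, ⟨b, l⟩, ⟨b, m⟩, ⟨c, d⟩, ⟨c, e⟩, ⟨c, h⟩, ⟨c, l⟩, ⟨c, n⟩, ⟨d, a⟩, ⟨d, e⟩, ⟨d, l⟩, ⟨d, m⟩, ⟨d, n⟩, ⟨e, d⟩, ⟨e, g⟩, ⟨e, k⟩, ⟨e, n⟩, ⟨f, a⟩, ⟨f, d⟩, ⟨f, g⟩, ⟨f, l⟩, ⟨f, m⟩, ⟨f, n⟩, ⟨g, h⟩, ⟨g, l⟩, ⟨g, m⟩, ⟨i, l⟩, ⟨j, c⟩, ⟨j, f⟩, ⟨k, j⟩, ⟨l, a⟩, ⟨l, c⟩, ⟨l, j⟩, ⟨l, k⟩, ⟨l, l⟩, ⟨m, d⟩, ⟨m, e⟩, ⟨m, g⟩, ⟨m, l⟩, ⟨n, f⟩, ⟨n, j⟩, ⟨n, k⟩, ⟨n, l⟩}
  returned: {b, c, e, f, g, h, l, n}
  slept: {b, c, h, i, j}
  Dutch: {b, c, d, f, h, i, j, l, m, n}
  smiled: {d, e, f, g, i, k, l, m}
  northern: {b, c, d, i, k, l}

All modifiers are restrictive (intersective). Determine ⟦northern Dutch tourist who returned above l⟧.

{b, l}

⟦who returned⟧ = ⟦returned⟧ = {b, c, e, f, g, h, l, n}
⟦above l⟧ = {x : ⟨x, l⟩ ∈ ⟦above⟧} = {a, b, c, d, f, g, i, l, m, n}
⟦tourist⟧ = {a, b, d, g, h, i, l, m, n}
… ∩ ⟦who returned⟧ = {a, b, d, g, h, i, l, m, n} ∩ {b, c, e, f, g, h, l, n} = {b, g, h, l, n}
… ∩ ⟦above l⟧ = {b, g, h, l, n} ∩ {a, b, c, d, f, g, i, l, m, n} = {b, g, l, n}
… ∩ ⟦northern⟧ = {b, g, l, n} ∩ {b, c, d, i, k, l} = {b, l}
… ∩ ⟦Dutch⟧ = {b, l} ∩ {b, c, d, f, h, i, j, l, m, n} = {b, l}
So ⟦northern Dutch tourist who returned above l⟧ = {b, l}.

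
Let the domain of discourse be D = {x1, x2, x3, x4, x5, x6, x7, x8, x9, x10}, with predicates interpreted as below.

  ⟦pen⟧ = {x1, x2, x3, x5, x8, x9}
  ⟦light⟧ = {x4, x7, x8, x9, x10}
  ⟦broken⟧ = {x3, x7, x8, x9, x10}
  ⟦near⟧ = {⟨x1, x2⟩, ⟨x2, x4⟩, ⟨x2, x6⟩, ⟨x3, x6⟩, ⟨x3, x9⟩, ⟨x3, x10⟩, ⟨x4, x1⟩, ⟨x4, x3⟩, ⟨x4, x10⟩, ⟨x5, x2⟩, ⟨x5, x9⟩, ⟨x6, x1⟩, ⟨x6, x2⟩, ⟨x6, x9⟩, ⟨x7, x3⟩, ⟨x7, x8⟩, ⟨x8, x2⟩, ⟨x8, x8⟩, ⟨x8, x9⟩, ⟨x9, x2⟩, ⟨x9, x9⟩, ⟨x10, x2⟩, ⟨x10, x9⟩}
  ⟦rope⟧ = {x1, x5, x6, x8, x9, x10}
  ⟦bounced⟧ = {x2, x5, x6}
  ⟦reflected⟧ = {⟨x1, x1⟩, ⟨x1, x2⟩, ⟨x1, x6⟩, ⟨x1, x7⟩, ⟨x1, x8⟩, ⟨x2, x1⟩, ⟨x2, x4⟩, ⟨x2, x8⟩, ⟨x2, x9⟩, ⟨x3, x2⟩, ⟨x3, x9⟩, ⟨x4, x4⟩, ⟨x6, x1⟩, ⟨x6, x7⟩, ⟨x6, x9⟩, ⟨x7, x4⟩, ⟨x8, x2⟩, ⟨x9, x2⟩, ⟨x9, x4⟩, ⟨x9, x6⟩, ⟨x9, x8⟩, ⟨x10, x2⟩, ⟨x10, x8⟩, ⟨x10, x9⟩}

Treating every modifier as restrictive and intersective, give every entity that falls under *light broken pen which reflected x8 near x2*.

⟦which reflected x8⟧ = {x : ⟨x, x8⟩ ∈ ⟦reflected⟧} = {x1, x2, x9, x10}
⟦near x2⟧ = {x : ⟨x, x2⟩ ∈ ⟦near⟧} = {x1, x5, x6, x8, x9, x10}
⟦pen⟧ = {x1, x2, x3, x5, x8, x9}
… ∩ ⟦which reflected x8⟧ = {x1, x2, x3, x5, x8, x9} ∩ {x1, x2, x9, x10} = {x1, x2, x9}
… ∩ ⟦near x2⟧ = {x1, x2, x9} ∩ {x1, x5, x6, x8, x9, x10} = {x1, x9}
… ∩ ⟦light⟧ = {x1, x9} ∩ {x4, x7, x8, x9, x10} = {x9}
… ∩ ⟦broken⟧ = {x9} ∩ {x3, x7, x8, x9, x10} = {x9}
So ⟦light broken pen which reflected x8 near x2⟧ = {x9}.

{x9}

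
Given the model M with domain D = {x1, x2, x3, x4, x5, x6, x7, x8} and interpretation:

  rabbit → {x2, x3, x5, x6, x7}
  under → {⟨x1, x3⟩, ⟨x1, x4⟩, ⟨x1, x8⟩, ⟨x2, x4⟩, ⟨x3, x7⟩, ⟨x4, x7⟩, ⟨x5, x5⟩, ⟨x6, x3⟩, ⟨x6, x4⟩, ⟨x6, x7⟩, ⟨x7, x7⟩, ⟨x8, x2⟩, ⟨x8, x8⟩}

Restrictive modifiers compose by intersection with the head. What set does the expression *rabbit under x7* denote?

⟦under x7⟧ = {x : ⟨x, x7⟩ ∈ ⟦under⟧} = {x3, x4, x6, x7}
⟦rabbit⟧ = {x2, x3, x5, x6, x7}
… ∩ ⟦under x7⟧ = {x2, x3, x5, x6, x7} ∩ {x3, x4, x6, x7} = {x3, x6, x7}
So ⟦rabbit under x7⟧ = {x3, x6, x7}.

{x3, x6, x7}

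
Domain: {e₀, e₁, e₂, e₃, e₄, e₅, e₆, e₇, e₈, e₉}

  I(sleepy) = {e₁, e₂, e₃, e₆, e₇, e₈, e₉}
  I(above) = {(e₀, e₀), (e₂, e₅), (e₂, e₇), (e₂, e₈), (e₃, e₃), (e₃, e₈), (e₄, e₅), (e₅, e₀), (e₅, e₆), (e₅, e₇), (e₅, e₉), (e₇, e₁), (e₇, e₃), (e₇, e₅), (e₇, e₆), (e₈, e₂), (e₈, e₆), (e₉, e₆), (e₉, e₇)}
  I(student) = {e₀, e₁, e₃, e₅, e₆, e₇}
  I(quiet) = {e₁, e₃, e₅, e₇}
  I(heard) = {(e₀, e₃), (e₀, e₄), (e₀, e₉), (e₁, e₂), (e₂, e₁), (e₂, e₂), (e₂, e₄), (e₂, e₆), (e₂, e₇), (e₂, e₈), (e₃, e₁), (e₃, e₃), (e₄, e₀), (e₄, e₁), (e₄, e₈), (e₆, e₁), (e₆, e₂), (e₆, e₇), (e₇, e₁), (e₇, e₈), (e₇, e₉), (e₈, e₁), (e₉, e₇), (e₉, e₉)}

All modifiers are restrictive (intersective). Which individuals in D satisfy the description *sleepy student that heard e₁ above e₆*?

⟦that heard e₁⟧ = {x : ⟨x, e₁⟩ ∈ ⟦heard⟧} = {e₂, e₃, e₄, e₆, e₇, e₈}
⟦above e₆⟧ = {x : ⟨x, e₆⟩ ∈ ⟦above⟧} = {e₅, e₇, e₈, e₉}
⟦student⟧ = {e₀, e₁, e₃, e₅, e₆, e₇}
… ∩ ⟦that heard e₁⟧ = {e₀, e₁, e₃, e₅, e₆, e₇} ∩ {e₂, e₃, e₄, e₆, e₇, e₈} = {e₃, e₆, e₇}
… ∩ ⟦above e₆⟧ = {e₃, e₆, e₇} ∩ {e₅, e₇, e₈, e₉} = {e₇}
… ∩ ⟦sleepy⟧ = {e₇} ∩ {e₁, e₂, e₃, e₆, e₇, e₈, e₉} = {e₇}
So ⟦sleepy student that heard e₁ above e₆⟧ = {e₇}.

{e₇}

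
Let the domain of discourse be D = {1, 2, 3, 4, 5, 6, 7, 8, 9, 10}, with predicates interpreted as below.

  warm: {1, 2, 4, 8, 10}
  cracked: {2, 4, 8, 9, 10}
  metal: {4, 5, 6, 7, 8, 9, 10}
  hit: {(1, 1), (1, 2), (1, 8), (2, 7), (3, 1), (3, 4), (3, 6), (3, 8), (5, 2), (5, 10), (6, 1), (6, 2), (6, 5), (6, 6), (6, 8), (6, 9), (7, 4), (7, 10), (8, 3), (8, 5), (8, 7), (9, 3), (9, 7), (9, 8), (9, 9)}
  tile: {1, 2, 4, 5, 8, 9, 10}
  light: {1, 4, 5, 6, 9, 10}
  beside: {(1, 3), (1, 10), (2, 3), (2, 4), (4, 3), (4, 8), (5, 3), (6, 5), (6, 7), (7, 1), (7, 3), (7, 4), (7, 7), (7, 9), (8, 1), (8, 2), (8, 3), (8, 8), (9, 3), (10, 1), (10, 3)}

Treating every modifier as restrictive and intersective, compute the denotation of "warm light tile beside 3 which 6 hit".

⟦beside 3⟧ = {x : ⟨x, 3⟩ ∈ ⟦beside⟧} = {1, 2, 4, 5, 7, 8, 9, 10}
⟦which 6 hit⟧ = {x : ⟨6, x⟩ ∈ ⟦hit⟧} = {1, 2, 5, 6, 8, 9}
⟦tile⟧ = {1, 2, 4, 5, 8, 9, 10}
… ∩ ⟦beside 3⟧ = {1, 2, 4, 5, 8, 9, 10} ∩ {1, 2, 4, 5, 7, 8, 9, 10} = {1, 2, 4, 5, 8, 9, 10}
… ∩ ⟦which 6 hit⟧ = {1, 2, 4, 5, 8, 9, 10} ∩ {1, 2, 5, 6, 8, 9} = {1, 2, 5, 8, 9}
… ∩ ⟦warm⟧ = {1, 2, 5, 8, 9} ∩ {1, 2, 4, 8, 10} = {1, 2, 8}
… ∩ ⟦light⟧ = {1, 2, 8} ∩ {1, 4, 5, 6, 9, 10} = {1}
So ⟦warm light tile beside 3 which 6 hit⟧ = {1}.

{1}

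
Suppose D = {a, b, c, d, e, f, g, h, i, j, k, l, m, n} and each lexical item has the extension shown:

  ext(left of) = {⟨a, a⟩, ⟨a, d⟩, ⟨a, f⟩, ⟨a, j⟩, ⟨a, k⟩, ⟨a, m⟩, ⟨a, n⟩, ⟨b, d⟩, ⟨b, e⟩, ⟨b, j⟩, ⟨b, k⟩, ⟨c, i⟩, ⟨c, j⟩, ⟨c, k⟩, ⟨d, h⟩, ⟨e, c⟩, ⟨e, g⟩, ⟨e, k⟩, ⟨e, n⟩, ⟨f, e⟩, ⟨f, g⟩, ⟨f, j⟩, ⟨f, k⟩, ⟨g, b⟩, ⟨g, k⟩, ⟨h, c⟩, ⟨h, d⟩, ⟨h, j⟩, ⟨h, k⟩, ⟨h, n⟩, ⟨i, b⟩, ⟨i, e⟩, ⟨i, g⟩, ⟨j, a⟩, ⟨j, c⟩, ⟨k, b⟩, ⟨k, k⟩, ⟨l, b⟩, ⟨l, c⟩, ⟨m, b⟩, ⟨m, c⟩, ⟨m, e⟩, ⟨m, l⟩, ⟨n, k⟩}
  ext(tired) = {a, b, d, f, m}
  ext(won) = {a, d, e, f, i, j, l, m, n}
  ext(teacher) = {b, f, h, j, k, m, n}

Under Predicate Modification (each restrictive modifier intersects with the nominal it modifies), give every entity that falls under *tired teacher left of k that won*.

⟦left of k⟧ = {x : ⟨x, k⟩ ∈ ⟦left of⟧} = {a, b, c, e, f, g, h, k, n}
⟦that won⟧ = ⟦won⟧ = {a, d, e, f, i, j, l, m, n}
⟦teacher⟧ = {b, f, h, j, k, m, n}
… ∩ ⟦left of k⟧ = {b, f, h, j, k, m, n} ∩ {a, b, c, e, f, g, h, k, n} = {b, f, h, k, n}
… ∩ ⟦that won⟧ = {b, f, h, k, n} ∩ {a, d, e, f, i, j, l, m, n} = {f, n}
… ∩ ⟦tired⟧ = {f, n} ∩ {a, b, d, f, m} = {f}
So ⟦tired teacher left of k that won⟧ = {f}.

{f}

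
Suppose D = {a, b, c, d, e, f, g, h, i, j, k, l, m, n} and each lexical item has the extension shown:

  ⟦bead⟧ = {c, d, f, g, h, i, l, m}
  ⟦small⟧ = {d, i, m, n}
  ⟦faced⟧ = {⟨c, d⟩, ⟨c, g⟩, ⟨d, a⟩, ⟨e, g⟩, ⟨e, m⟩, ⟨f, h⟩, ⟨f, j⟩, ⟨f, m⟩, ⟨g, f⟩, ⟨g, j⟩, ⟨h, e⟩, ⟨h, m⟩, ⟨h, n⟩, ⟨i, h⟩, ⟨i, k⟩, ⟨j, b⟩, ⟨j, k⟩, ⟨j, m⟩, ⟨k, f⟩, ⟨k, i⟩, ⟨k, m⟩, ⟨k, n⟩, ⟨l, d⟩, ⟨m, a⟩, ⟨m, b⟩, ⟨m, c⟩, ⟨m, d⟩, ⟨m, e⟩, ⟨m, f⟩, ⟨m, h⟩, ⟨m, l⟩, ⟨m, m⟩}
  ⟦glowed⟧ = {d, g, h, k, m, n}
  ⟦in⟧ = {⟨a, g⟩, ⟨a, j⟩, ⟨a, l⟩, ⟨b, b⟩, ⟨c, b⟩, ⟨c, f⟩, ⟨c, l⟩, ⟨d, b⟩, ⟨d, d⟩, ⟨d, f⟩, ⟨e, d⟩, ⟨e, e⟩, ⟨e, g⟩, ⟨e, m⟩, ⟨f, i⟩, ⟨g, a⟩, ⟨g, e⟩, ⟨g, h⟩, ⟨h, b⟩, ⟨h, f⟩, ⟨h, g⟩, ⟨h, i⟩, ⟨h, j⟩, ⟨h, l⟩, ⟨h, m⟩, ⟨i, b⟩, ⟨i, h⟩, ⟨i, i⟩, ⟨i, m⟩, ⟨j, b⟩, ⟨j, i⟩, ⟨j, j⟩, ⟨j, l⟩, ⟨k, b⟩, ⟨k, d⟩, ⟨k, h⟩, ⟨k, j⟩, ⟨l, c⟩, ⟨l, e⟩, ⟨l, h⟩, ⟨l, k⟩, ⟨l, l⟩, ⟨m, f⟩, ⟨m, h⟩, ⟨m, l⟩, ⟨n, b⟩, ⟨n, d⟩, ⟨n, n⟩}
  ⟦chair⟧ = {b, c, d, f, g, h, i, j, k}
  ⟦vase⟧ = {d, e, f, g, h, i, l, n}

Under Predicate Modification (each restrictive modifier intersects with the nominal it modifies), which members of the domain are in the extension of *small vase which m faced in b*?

⟦which m faced⟧ = {x : ⟨m, x⟩ ∈ ⟦faced⟧} = {a, b, c, d, e, f, h, l, m}
⟦in b⟧ = {x : ⟨x, b⟩ ∈ ⟦in⟧} = {b, c, d, h, i, j, k, n}
⟦vase⟧ = {d, e, f, g, h, i, l, n}
… ∩ ⟦which m faced⟧ = {d, e, f, g, h, i, l, n} ∩ {a, b, c, d, e, f, h, l, m} = {d, e, f, h, l}
… ∩ ⟦in b⟧ = {d, e, f, h, l} ∩ {b, c, d, h, i, j, k, n} = {d, h}
… ∩ ⟦small⟧ = {d, h} ∩ {d, i, m, n} = {d}
So ⟦small vase which m faced in b⟧ = {d}.

{d}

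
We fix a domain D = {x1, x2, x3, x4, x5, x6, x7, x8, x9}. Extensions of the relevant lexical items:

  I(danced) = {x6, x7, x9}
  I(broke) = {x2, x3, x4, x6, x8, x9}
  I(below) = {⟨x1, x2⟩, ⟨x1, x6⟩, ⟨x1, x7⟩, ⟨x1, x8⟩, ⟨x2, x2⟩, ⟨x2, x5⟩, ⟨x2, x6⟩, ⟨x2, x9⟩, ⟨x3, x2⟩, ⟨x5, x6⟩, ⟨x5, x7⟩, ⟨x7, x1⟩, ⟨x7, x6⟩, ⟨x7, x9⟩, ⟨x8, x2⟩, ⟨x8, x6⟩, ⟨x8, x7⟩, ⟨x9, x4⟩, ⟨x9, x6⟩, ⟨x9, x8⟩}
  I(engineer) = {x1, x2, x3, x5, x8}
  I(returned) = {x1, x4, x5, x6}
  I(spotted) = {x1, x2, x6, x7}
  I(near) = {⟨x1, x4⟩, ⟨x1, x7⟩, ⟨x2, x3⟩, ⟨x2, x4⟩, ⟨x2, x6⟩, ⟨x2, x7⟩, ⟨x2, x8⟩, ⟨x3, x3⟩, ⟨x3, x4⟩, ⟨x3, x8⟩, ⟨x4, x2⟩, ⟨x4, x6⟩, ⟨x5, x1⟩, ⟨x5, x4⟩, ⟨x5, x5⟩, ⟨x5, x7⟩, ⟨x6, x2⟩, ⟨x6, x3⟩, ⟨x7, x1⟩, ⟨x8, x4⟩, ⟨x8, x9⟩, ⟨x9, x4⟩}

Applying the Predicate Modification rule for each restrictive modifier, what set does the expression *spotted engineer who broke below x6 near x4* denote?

⟦who broke⟧ = ⟦broke⟧ = {x2, x3, x4, x6, x8, x9}
⟦below x6⟧ = {x : ⟨x, x6⟩ ∈ ⟦below⟧} = {x1, x2, x5, x7, x8, x9}
⟦near x4⟧ = {x : ⟨x, x4⟩ ∈ ⟦near⟧} = {x1, x2, x3, x5, x8, x9}
⟦engineer⟧ = {x1, x2, x3, x5, x8}
… ∩ ⟦who broke⟧ = {x1, x2, x3, x5, x8} ∩ {x2, x3, x4, x6, x8, x9} = {x2, x3, x8}
… ∩ ⟦below x6⟧ = {x2, x3, x8} ∩ {x1, x2, x5, x7, x8, x9} = {x2, x8}
… ∩ ⟦near x4⟧ = {x2, x8} ∩ {x1, x2, x3, x5, x8, x9} = {x2, x8}
… ∩ ⟦spotted⟧ = {x2, x8} ∩ {x1, x2, x6, x7} = {x2}
So ⟦spotted engineer who broke below x6 near x4⟧ = {x2}.

{x2}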